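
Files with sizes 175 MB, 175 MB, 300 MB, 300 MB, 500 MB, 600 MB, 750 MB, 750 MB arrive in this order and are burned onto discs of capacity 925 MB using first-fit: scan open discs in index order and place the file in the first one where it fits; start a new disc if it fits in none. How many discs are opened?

  175 → disc 1 (new)  [load 175/925]
  175 → disc 1  [load 350/925]
  300 → disc 1  [load 650/925]
  300 → disc 2 (new)  [load 300/925]
  500 → disc 2  [load 800/925]
  600 → disc 3 (new)  [load 600/925]
  750 → disc 4 (new)  [load 750/925]
  750 → disc 5 (new)  [load 750/925]
5 discs opened.

5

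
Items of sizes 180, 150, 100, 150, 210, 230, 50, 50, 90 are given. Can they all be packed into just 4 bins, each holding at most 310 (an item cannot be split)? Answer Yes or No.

No

Total = 1210; ⌈1210/310⌉ = 4.
The bound of 4 does not rule out 4, but exhaustive search shows no assignment into 4 bins of capacity 310 exists — the minimum is 5.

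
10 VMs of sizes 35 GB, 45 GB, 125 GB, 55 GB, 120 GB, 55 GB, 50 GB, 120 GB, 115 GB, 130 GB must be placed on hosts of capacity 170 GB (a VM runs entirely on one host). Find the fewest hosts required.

Total = 130 + 125 + 120 + 120 + 115 + 55 + 55 + 50 + 45 + 35 = 850 GB.
Lower bound: ⌈850/170⌉ = 5 hosts.
A packing using 6 hosts:
  host 1: 130 + 35 = 165
  host 2: 125 + 45 = 170
  host 3: 120 + 50 = 170
  host 4: 120 = 120
  host 5: 115 + 55 = 170
  host 6: 55 = 55
No arrangement into 5 hosts stays within capacity, so 6 is optimal.

6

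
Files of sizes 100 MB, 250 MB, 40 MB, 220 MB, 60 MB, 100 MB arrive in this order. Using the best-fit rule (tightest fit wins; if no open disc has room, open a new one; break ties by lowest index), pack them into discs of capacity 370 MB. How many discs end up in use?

3

  100 → disc 1 (new)  [load 100/370]
  250 → disc 1  [load 350/370]
  40 → disc 2 (new)  [load 40/370]
  220 → disc 2  [load 260/370]
  60 → disc 2  [load 320/370]
  100 → disc 3 (new)  [load 100/370]
3 discs opened.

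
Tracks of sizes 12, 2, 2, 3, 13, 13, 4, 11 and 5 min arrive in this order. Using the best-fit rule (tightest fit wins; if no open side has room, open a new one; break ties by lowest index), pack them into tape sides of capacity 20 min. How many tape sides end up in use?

4

  12 → side 1 (new)  [load 12/20]
  2 → side 1  [load 14/20]
  2 → side 1  [load 16/20]
  3 → side 1  [load 19/20]
  13 → side 2 (new)  [load 13/20]
  13 → side 3 (new)  [load 13/20]
  4 → side 2  [load 17/20]
  11 → side 4 (new)  [load 11/20]
  5 → side 3  [load 18/20]
4 tape sides opened.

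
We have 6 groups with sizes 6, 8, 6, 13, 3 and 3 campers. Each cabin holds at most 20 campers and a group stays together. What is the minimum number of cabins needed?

Total = 13 + 8 + 6 + 6 + 3 + 3 = 39 campers.
Lower bound: ⌈39/20⌉ = 2 cabins.
A packing using 2 cabins:
  cabin 1: 13 + 6 = 19
  cabin 2: 8 + 6 + 3 + 3 = 20
This matches the lower bound, so 2 is optimal.

2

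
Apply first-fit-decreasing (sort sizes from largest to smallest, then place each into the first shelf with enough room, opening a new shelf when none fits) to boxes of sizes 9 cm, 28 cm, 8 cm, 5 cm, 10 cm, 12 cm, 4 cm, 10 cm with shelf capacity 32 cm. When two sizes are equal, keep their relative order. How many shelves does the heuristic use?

3

Sorted descending: 28, 12, 10, 10, 9, 8, 5, 4.
  28 → shelf 1 (new)  [load 28/32]
  12 → shelf 2 (new)  [load 12/32]
  10 → shelf 2  [load 22/32]
  10 → shelf 2  [load 32/32]
  9 → shelf 3 (new)  [load 9/32]
  8 → shelf 3  [load 17/32]
  5 → shelf 3  [load 22/32]
  4 → shelf 1  [load 32/32]
3 shelves opened.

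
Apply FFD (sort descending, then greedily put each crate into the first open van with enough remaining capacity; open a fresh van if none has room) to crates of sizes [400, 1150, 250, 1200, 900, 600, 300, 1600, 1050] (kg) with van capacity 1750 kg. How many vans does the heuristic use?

Sorted descending: 1600, 1200, 1150, 1050, 900, 600, 400, 300, 250.
  1600 → van 1 (new)  [load 1600/1750]
  1200 → van 2 (new)  [load 1200/1750]
  1150 → van 3 (new)  [load 1150/1750]
  1050 → van 4 (new)  [load 1050/1750]
  900 → van 5 (new)  [load 900/1750]
  600 → van 3  [load 1750/1750]
  400 → van 2  [load 1600/1750]
  300 → van 4  [load 1350/1750]
  250 → van 4  [load 1600/1750]
5 vans opened.

5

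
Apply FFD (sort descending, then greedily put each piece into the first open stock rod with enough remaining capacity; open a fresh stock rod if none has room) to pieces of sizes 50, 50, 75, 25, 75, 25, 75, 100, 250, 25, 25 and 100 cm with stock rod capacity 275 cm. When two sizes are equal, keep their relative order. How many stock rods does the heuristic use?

4

Sorted descending: 250, 100, 100, 75, 75, 75, 50, 50, 25, 25, 25, 25.
  250 → stock rod 1 (new)  [load 250/275]
  100 → stock rod 2 (new)  [load 100/275]
  100 → stock rod 2  [load 200/275]
  75 → stock rod 2  [load 275/275]
  75 → stock rod 3 (new)  [load 75/275]
  75 → stock rod 3  [load 150/275]
  50 → stock rod 3  [load 200/275]
  50 → stock rod 3  [load 250/275]
  25 → stock rod 1  [load 275/275]
  25 → stock rod 3  [load 275/275]
  25 → stock rod 4 (new)  [load 25/275]
  25 → stock rod 4  [load 50/275]
4 stock rods opened.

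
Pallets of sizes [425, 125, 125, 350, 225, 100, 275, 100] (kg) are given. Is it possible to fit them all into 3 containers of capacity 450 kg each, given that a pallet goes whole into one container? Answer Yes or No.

Total = 1725 kg; ⌈1725/450⌉ = 4.
At least 4 containers are required, but only 3 are allowed.

No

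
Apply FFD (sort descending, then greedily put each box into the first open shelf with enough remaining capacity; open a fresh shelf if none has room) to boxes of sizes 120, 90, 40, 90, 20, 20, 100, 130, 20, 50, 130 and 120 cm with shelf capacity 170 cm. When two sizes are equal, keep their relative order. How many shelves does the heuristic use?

7

Sorted descending: 130, 130, 120, 120, 100, 90, 90, 50, 40, 20, 20, 20.
  130 → shelf 1 (new)  [load 130/170]
  130 → shelf 2 (new)  [load 130/170]
  120 → shelf 3 (new)  [load 120/170]
  120 → shelf 4 (new)  [load 120/170]
  100 → shelf 5 (new)  [load 100/170]
  90 → shelf 6 (new)  [load 90/170]
  90 → shelf 7 (new)  [load 90/170]
  50 → shelf 3  [load 170/170]
  40 → shelf 1  [load 170/170]
  20 → shelf 2  [load 150/170]
  20 → shelf 2  [load 170/170]
  20 → shelf 4  [load 140/170]
7 shelves opened.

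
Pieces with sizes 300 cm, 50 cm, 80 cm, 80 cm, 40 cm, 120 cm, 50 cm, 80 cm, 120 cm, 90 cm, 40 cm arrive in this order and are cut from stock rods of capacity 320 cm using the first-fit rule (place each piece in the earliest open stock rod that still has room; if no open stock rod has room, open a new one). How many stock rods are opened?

4

  300 → stock rod 1 (new)  [load 300/320]
  50 → stock rod 2 (new)  [load 50/320]
  80 → stock rod 2  [load 130/320]
  80 → stock rod 2  [load 210/320]
  40 → stock rod 2  [load 250/320]
  120 → stock rod 3 (new)  [load 120/320]
  50 → stock rod 2  [load 300/320]
  80 → stock rod 3  [load 200/320]
  120 → stock rod 3  [load 320/320]
  90 → stock rod 4 (new)  [load 90/320]
  40 → stock rod 4  [load 130/320]
4 stock rods opened.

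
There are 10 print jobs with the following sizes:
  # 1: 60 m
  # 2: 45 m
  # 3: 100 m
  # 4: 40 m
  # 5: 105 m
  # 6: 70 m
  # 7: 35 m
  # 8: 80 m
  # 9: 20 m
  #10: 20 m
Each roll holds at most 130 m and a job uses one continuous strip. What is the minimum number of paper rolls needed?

Total = 105 + 100 + 80 + 70 + 60 + 45 + 40 + 35 + 20 + 20 = 575 m.
Lower bound: ⌈575/130⌉ = 5 paper rolls.
A packing using 5 paper rolls:
  roll 1: 105 + 20 = 125
  roll 2: 100 + 20 = 120
  roll 3: 80 + 45 = 125
  roll 4: 70 + 60 = 130
  roll 5: 40 + 35 = 75
This matches the lower bound, so 5 is optimal.

5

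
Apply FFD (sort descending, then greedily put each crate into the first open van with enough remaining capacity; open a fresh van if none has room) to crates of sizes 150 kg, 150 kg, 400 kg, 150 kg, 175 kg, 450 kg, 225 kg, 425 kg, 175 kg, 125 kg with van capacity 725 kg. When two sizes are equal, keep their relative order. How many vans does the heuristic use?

4

Sorted descending: 450, 425, 400, 225, 175, 175, 150, 150, 150, 125.
  450 → van 1 (new)  [load 450/725]
  425 → van 2 (new)  [load 425/725]
  400 → van 3 (new)  [load 400/725]
  225 → van 1  [load 675/725]
  175 → van 2  [load 600/725]
  175 → van 3  [load 575/725]
  150 → van 3  [load 725/725]
  150 → van 4 (new)  [load 150/725]
  150 → van 4  [load 300/725]
  125 → van 2  [load 725/725]
4 vans opened.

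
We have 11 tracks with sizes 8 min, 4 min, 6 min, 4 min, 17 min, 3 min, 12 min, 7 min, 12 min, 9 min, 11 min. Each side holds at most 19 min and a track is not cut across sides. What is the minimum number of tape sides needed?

Total = 17 + 12 + 12 + 11 + 9 + 8 + 7 + 6 + 4 + 4 + 3 = 93 min.
Lower bound: ⌈93/19⌉ = 5 tape sides.
A packing using 5 tape sides:
  side 1: 17 = 17
  side 2: 12 + 7 = 19
  side 3: 12 + 4 + 3 = 19
  side 4: 11 + 8 = 19
  side 5: 9 + 6 + 4 = 19
This matches the lower bound, so 5 is optimal.

5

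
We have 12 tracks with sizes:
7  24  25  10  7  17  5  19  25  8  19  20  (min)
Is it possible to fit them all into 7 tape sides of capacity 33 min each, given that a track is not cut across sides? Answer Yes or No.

A valid assignment using 7 tape sides:
  side 1: 25 + 8 = 33
  side 2: 25 + 7 = 32
  side 3: 24 + 7 = 31
  side 4: 20 + 10 = 30
  side 5: 19 + 5 = 24
  side 6: 19 = 19
  side 7: 17 = 17
Every load is within 33 min, so 7 tape sides suffice.

Yes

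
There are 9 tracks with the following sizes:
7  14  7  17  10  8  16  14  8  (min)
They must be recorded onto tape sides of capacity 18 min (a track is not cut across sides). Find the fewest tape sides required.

7

Total = 17 + 16 + 14 + 14 + 10 + 8 + 8 + 7 + 7 = 101 min.
Lower bound: ⌈101/18⌉ = 6 tape sides.
A packing using 7 tape sides:
  side 1: 17 = 17
  side 2: 16 = 16
  side 3: 14 = 14
  side 4: 14 = 14
  side 5: 10 + 8 = 18
  side 6: 8 + 7 = 15
  side 7: 7 = 7
No arrangement into 6 tape sides stays within capacity, so 7 is optimal.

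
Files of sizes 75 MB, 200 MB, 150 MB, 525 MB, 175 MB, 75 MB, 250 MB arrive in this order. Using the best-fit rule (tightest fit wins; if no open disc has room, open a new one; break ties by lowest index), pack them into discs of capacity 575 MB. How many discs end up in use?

3

  75 → disc 1 (new)  [load 75/575]
  200 → disc 1  [load 275/575]
  150 → disc 1  [load 425/575]
  525 → disc 2 (new)  [load 525/575]
  175 → disc 3 (new)  [load 175/575]
  75 → disc 1  [load 500/575]
  250 → disc 3  [load 425/575]
3 discs opened.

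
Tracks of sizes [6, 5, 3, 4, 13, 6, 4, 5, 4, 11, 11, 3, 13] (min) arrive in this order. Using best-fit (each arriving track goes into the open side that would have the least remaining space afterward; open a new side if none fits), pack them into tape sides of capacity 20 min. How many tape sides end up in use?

  6 → side 1 (new)  [load 6/20]
  5 → side 1  [load 11/20]
  3 → side 1  [load 14/20]
  4 → side 1  [load 18/20]
  13 → side 2 (new)  [load 13/20]
  6 → side 2  [load 19/20]
  4 → side 3 (new)  [load 4/20]
  5 → side 3  [load 9/20]
  4 → side 3  [load 13/20]
  11 → side 4 (new)  [load 11/20]
  11 → side 5 (new)  [load 11/20]
  3 → side 3  [load 16/20]
  13 → side 6 (new)  [load 13/20]
6 tape sides opened.

6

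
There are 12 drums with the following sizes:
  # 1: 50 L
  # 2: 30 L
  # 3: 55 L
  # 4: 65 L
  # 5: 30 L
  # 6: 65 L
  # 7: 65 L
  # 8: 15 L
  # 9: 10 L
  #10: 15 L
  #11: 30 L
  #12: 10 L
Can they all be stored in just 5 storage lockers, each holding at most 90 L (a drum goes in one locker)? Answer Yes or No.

No

Total = 440 L; ⌈440/90⌉ = 5.
The bound of 5 does not rule out 5, but exhaustive search shows no assignment into 5 storage lockers of capacity 90 L exists — the minimum is 6.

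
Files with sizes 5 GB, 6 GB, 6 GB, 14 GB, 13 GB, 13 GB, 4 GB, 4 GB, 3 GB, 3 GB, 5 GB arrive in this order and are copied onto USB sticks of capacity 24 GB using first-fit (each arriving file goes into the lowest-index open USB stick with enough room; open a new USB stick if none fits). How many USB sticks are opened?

  5 → USB stick 1 (new)  [load 5/24]
  6 → USB stick 1  [load 11/24]
  6 → USB stick 1  [load 17/24]
  14 → USB stick 2 (new)  [load 14/24]
  13 → USB stick 3 (new)  [load 13/24]
  13 → USB stick 4 (new)  [load 13/24]
  4 → USB stick 1  [load 21/24]
  4 → USB stick 2  [load 18/24]
  3 → USB stick 1  [load 24/24]
  3 → USB stick 2  [load 21/24]
  5 → USB stick 3  [load 18/24]
4 USB sticks opened.

4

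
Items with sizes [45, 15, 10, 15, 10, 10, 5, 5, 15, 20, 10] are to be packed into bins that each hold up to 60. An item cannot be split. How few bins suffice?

Total = 45 + 20 + 15 + 15 + 15 + 10 + 10 + 10 + 10 + 5 + 5 = 160.
Lower bound: ⌈160/60⌉ = 3 bins.
A packing using 3 bins:
  bin 1: 45 + 15 = 60
  bin 2: 20 + 15 + 15 + 10 = 60
  bin 3: 10 + 10 + 10 + 5 + 5 = 40
This matches the lower bound, so 3 is optimal.

3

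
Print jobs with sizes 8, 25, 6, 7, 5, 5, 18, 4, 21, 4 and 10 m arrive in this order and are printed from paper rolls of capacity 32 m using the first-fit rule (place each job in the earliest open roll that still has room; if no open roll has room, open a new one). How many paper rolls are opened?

  8 → roll 1 (new)  [load 8/32]
  25 → roll 2 (new)  [load 25/32]
  6 → roll 1  [load 14/32]
  7 → roll 1  [load 21/32]
  5 → roll 1  [load 26/32]
  5 → roll 1  [load 31/32]
  18 → roll 3 (new)  [load 18/32]
  4 → roll 2  [load 29/32]
  21 → roll 4 (new)  [load 21/32]
  4 → roll 3  [load 22/32]
  10 → roll 3  [load 32/32]
4 paper rolls opened.

4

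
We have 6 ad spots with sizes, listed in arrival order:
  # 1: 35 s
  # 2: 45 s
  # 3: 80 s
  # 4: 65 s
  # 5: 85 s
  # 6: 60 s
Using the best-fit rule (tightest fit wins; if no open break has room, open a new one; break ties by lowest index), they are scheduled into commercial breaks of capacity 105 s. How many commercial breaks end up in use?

5

  35 → break 1 (new)  [load 35/105]
  45 → break 1  [load 80/105]
  80 → break 2 (new)  [load 80/105]
  65 → break 3 (new)  [load 65/105]
  85 → break 4 (new)  [load 85/105]
  60 → break 5 (new)  [load 60/105]
5 commercial breaks opened.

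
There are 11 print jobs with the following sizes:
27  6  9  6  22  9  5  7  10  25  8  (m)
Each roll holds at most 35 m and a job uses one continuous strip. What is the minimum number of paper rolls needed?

4

Total = 27 + 25 + 22 + 10 + 9 + 9 + 8 + 7 + 6 + 6 + 5 = 134 m.
Lower bound: ⌈134/35⌉ = 4 paper rolls.
A packing using 4 paper rolls:
  roll 1: 27 + 8 = 35
  roll 2: 25 + 10 = 35
  roll 3: 22 + 9 = 31
  roll 4: 9 + 7 + 6 + 6 + 5 = 33
This matches the lower bound, so 4 is optimal.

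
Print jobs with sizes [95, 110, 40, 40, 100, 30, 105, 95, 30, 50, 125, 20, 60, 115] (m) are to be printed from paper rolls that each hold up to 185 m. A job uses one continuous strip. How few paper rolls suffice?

7

Total = 125 + 115 + 110 + 105 + 100 + 95 + 95 + 60 + 50 + 40 + 40 + 30 + 30 + 20 = 1015 m.
Lower bound: ⌈1015/185⌉ = 6 paper rolls.
Also, 7 print jobs each exceed 185/2 m, and no two of those can share a roll, so at least 7 paper rolls are needed.
A packing using 7 paper rolls:
  roll 1: 125 + 60 = 185
  roll 2: 115 + 50 + 20 = 185
  roll 3: 110 + 40 + 30 = 180
  roll 4: 105 + 40 + 30 = 175
  roll 5: 100 = 100
  roll 6: 95 = 95
  roll 7: 95 = 95
This matches the lower bound, so 7 is optimal.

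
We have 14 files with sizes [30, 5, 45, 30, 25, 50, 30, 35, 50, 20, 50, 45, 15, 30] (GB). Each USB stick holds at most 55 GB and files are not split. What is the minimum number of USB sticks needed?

10

Total = 50 + 50 + 50 + 45 + 45 + 35 + 30 + 30 + 30 + 30 + 25 + 20 + 15 + 5 = 460 GB.
Lower bound: ⌈460/55⌉ = 9 USB sticks.
Also, 10 files each exceed 55/2 GB, and no two of those can share a USB stick, so at least 10 USB sticks are needed.
A packing using 10 USB sticks:
  USB stick 1: 50 + 5 = 55
  USB stick 2: 50 = 50
  USB stick 3: 50 = 50
  USB stick 4: 45 = 45
  USB stick 5: 45 = 45
  USB stick 6: 35 + 20 = 55
  USB stick 7: 30 + 25 = 55
  USB stick 8: 30 + 15 = 45
  USB stick 9: 30 = 30
  USB stick 10: 30 = 30
This matches the lower bound, so 10 is optimal.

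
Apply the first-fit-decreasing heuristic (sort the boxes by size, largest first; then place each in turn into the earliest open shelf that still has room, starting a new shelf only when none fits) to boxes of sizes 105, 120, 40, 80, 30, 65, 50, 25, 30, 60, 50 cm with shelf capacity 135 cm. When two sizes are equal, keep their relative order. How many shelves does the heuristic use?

6

Sorted descending: 120, 105, 80, 65, 60, 50, 50, 40, 30, 30, 25.
  120 → shelf 1 (new)  [load 120/135]
  105 → shelf 2 (new)  [load 105/135]
  80 → shelf 3 (new)  [load 80/135]
  65 → shelf 4 (new)  [load 65/135]
  60 → shelf 4  [load 125/135]
  50 → shelf 3  [load 130/135]
  50 → shelf 5 (new)  [load 50/135]
  40 → shelf 5  [load 90/135]
  30 → shelf 2  [load 135/135]
  30 → shelf 5  [load 120/135]
  25 → shelf 6 (new)  [load 25/135]
6 shelves opened.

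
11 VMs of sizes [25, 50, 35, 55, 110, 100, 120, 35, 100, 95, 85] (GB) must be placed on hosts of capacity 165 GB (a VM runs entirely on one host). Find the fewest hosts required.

6

Total = 120 + 110 + 100 + 100 + 95 + 85 + 55 + 50 + 35 + 35 + 25 = 810 GB.
Lower bound: ⌈810/165⌉ = 5 hosts.
Also, 6 VMs each exceed 165/2 GB, and no two of those can share a host, so at least 6 hosts are needed.
A packing using 6 hosts:
  host 1: 120 + 35 = 155
  host 2: 110 + 55 = 165
  host 3: 100 + 50 = 150
  host 4: 100 + 35 + 25 = 160
  host 5: 95 = 95
  host 6: 85 = 85
This matches the lower bound, so 6 is optimal.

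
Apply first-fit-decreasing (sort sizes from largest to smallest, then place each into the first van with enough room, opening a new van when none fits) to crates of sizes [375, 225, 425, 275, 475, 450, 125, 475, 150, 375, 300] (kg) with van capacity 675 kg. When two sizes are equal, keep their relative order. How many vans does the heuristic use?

6

Sorted descending: 475, 475, 450, 425, 375, 375, 300, 275, 225, 150, 125.
  475 → van 1 (new)  [load 475/675]
  475 → van 2 (new)  [load 475/675]
  450 → van 3 (new)  [load 450/675]
  425 → van 4 (new)  [load 425/675]
  375 → van 5 (new)  [load 375/675]
  375 → van 6 (new)  [load 375/675]
  300 → van 5  [load 675/675]
  275 → van 6  [load 650/675]
  225 → van 3  [load 675/675]
  150 → van 1  [load 625/675]
  125 → van 2  [load 600/675]
6 vans opened.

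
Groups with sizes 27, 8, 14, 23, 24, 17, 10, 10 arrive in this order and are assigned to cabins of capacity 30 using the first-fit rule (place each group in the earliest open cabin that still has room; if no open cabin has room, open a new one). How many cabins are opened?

6

  27 → cabin 1 (new)  [load 27/30]
  8 → cabin 2 (new)  [load 8/30]
  14 → cabin 2  [load 22/30]
  23 → cabin 3 (new)  [load 23/30]
  24 → cabin 4 (new)  [load 24/30]
  17 → cabin 5 (new)  [load 17/30]
  10 → cabin 5  [load 27/30]
  10 → cabin 6 (new)  [load 10/30]
6 cabins opened.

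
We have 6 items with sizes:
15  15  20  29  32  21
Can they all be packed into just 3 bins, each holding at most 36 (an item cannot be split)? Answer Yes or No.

Total = 132; ⌈132/36⌉ = 4.
At least 4 bins are required, but only 3 are allowed.

No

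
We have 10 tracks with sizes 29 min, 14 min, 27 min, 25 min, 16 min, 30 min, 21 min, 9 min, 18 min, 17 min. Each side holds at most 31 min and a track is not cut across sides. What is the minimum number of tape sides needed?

Total = 30 + 29 + 27 + 25 + 21 + 18 + 17 + 16 + 14 + 9 = 206 min.
Lower bound: ⌈206/31⌉ = 7 tape sides.
Also, 8 tracks each exceed 31/2 min, and no two of those can share a side, so at least 8 tape sides are needed.
A packing using 8 tape sides:
  side 1: 30 = 30
  side 2: 29 = 29
  side 3: 27 = 27
  side 4: 25 = 25
  side 5: 21 + 9 = 30
  side 6: 18 = 18
  side 7: 17 + 14 = 31
  side 8: 16 = 16
This matches the lower bound, so 8 is optimal.

8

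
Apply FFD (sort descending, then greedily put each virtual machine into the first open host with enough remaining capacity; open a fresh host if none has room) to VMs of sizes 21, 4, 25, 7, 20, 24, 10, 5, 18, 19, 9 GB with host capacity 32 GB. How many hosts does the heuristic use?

Sorted descending: 25, 24, 21, 20, 19, 18, 10, 9, 7, 5, 4.
  25 → host 1 (new)  [load 25/32]
  24 → host 2 (new)  [load 24/32]
  21 → host 3 (new)  [load 21/32]
  20 → host 4 (new)  [load 20/32]
  19 → host 5 (new)  [load 19/32]
  18 → host 6 (new)  [load 18/32]
  10 → host 3  [load 31/32]
  9 → host 4  [load 29/32]
  7 → host 1  [load 32/32]
  5 → host 2  [load 29/32]
  4 → host 5  [load 23/32]
6 hosts opened.

6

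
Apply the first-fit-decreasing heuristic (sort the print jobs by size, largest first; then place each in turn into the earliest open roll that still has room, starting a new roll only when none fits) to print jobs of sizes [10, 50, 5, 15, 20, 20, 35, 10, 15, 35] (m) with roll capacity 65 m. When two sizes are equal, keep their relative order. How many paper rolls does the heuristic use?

Sorted descending: 50, 35, 35, 20, 20, 15, 15, 10, 10, 5.
  50 → roll 1 (new)  [load 50/65]
  35 → roll 2 (new)  [load 35/65]
  35 → roll 3 (new)  [load 35/65]
  20 → roll 2  [load 55/65]
  20 → roll 3  [load 55/65]
  15 → roll 1  [load 65/65]
  15 → roll 4 (new)  [load 15/65]
  10 → roll 2  [load 65/65]
  10 → roll 3  [load 65/65]
  5 → roll 4  [load 20/65]
4 paper rolls opened.

4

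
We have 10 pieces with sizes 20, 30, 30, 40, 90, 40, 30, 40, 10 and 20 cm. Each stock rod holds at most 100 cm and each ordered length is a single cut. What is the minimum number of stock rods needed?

4

Total = 90 + 40 + 40 + 40 + 30 + 30 + 30 + 20 + 20 + 10 = 350 cm.
Lower bound: ⌈350/100⌉ = 4 stock rods.
A packing using 4 stock rods:
  stock rod 1: 90 + 10 = 100
  stock rod 2: 40 + 40 + 20 = 100
  stock rod 3: 40 + 30 + 30 = 100
  stock rod 4: 30 + 20 = 50
This matches the lower bound, so 4 is optimal.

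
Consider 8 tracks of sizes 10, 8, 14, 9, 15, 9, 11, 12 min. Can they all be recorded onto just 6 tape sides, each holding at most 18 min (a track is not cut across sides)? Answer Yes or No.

Yes

A valid assignment using 6 tape sides:
  side 1: 15 = 15
  side 2: 14 = 14
  side 3: 12 = 12
  side 4: 11 = 11
  side 5: 10 + 8 = 18
  side 6: 9 + 9 = 18
Every load is within 18 min, so 6 tape sides suffice.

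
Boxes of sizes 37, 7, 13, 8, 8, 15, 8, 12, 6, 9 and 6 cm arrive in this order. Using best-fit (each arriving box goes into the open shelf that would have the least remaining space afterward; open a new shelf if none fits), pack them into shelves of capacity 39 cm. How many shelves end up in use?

  37 → shelf 1 (new)  [load 37/39]
  7 → shelf 2 (new)  [load 7/39]
  13 → shelf 2  [load 20/39]
  8 → shelf 2  [load 28/39]
  8 → shelf 2  [load 36/39]
  15 → shelf 3 (new)  [load 15/39]
  8 → shelf 3  [load 23/39]
  12 → shelf 3  [load 35/39]
  6 → shelf 4 (new)  [load 6/39]
  9 → shelf 4  [load 15/39]
  6 → shelf 4  [load 21/39]
4 shelves opened.

4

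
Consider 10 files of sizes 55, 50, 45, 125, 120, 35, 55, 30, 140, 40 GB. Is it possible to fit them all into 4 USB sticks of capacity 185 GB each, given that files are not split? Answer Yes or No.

A valid assignment using 4 USB sticks:
  USB stick 1: 140 + 45 = 185
  USB stick 2: 125 + 55 = 180
  USB stick 3: 120 + 55 = 175
  USB stick 4: 50 + 40 + 35 + 30 = 155
Every load is within 185 GB, so 4 USB sticks suffice.

Yes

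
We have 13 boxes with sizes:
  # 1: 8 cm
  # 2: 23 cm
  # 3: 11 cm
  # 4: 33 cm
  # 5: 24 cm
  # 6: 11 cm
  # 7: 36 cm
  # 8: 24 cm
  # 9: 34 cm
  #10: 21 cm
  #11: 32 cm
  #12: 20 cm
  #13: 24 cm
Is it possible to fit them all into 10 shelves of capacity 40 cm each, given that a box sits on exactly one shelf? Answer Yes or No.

Yes

A valid assignment using 10 shelves:
  shelf 1: 36 = 36
  shelf 2: 34 = 34
  shelf 3: 33 = 33
  shelf 4: 32 + 8 = 40
  shelf 5: 24 + 11 = 35
  shelf 6: 24 + 11 = 35
  shelf 7: 24 = 24
  shelf 8: 23 = 23
  shelf 9: 21 = 21
  shelf 10: 20 = 20
Every load is within 40 cm, so 10 shelves suffice.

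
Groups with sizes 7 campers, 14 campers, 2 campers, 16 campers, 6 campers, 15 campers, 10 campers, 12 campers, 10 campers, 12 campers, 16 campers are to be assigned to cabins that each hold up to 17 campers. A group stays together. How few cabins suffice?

8

Total = 16 + 16 + 15 + 14 + 12 + 12 + 10 + 10 + 7 + 6 + 2 = 120 campers.
Lower bound: ⌈120/17⌉ = 8 cabins.
A packing using 8 cabins:
  cabin 1: 16 = 16
  cabin 2: 16 = 16
  cabin 3: 15 + 2 = 17
  cabin 4: 14 = 14
  cabin 5: 12 = 12
  cabin 6: 12 = 12
  cabin 7: 10 + 7 = 17
  cabin 8: 10 + 6 = 16
This matches the lower bound, so 8 is optimal.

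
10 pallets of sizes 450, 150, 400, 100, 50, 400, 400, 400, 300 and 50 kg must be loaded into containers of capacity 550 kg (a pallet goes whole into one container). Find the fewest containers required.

Total = 450 + 400 + 400 + 400 + 400 + 300 + 150 + 100 + 50 + 50 = 2700 kg.
Lower bound: ⌈2700/550⌉ = 5 containers.
Also, 6 pallets each exceed 275 kg, and no two of those can share a container, so at least 6 containers are needed.
A packing using 6 containers:
  container 1: 450 + 100 = 550
  container 2: 400 + 150 = 550
  container 3: 400 + 50 + 50 = 500
  container 4: 400 = 400
  container 5: 400 = 400
  container 6: 300 = 300
This matches the lower bound, so 6 is optimal.

6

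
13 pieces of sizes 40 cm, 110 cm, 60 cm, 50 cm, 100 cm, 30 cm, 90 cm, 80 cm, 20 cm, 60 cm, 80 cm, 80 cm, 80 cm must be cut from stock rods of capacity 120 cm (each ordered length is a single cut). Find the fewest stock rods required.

Total = 110 + 100 + 90 + 80 + 80 + 80 + 80 + 60 + 60 + 50 + 40 + 30 + 20 = 880 cm.
Lower bound: ⌈880/120⌉ = 8 stock rods.
A packing using 9 stock rods:
  stock rod 1: 110 = 110
  stock rod 2: 100 + 20 = 120
  stock rod 3: 90 + 30 = 120
  stock rod 4: 80 + 40 = 120
  stock rod 5: 80 = 80
  stock rod 6: 80 = 80
  stock rod 7: 80 = 80
  stock rod 8: 60 + 60 = 120
  stock rod 9: 50 = 50
No arrangement into 8 stock rods stays within capacity, so 9 is optimal.

9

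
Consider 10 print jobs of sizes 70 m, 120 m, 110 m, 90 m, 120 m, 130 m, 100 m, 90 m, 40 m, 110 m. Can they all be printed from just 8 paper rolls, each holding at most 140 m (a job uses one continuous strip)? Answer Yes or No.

Total = 980 m; ⌈980/140⌉ = 7.
8 print jobs each exceed half the capacity and cannot share a roll, forcing at least 8 paper rolls.
The bound of 8 does not rule out 8, but exhaustive search shows no assignment into 8 paper rolls of capacity 140 m exists — the minimum is 9.

No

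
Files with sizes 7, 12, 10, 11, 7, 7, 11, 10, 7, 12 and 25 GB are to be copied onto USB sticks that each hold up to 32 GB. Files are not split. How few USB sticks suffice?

Total = 25 + 12 + 12 + 11 + 11 + 10 + 10 + 7 + 7 + 7 + 7 = 119 GB.
Lower bound: ⌈119/32⌉ = 4 USB sticks.
A packing using 4 USB sticks:
  USB stick 1: 25 + 7 = 32
  USB stick 2: 12 + 12 + 7 = 31
  USB stick 3: 11 + 11 + 10 = 32
  USB stick 4: 10 + 7 + 7 = 24
This matches the lower bound, so 4 is optimal.

4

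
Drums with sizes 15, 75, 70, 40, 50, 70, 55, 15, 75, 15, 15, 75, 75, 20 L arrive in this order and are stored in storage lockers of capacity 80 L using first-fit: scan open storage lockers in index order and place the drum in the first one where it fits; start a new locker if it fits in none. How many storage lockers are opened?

9

  15 → locker 1 (new)  [load 15/80]
  75 → locker 2 (new)  [load 75/80]
  70 → locker 3 (new)  [load 70/80]
  40 → locker 1  [load 55/80]
  50 → locker 4 (new)  [load 50/80]
  70 → locker 5 (new)  [load 70/80]
  55 → locker 6 (new)  [load 55/80]
  15 → locker 1  [load 70/80]
  75 → locker 7 (new)  [load 75/80]
  15 → locker 4  [load 65/80]
  15 → locker 4  [load 80/80]
  75 → locker 8 (new)  [load 75/80]
  75 → locker 9 (new)  [load 75/80]
  20 → locker 6  [load 75/80]
9 storage lockers opened.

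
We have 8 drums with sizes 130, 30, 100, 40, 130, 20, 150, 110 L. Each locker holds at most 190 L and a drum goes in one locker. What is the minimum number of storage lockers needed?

5

Total = 150 + 130 + 130 + 110 + 100 + 40 + 30 + 20 = 710 L.
Lower bound: ⌈710/190⌉ = 4 storage lockers.
Also, 5 drums each exceed 95 L, and no two of those can share a locker, so at least 5 storage lockers are needed.
A packing using 5 storage lockers:
  locker 1: 150 + 40 = 190
  locker 2: 130 + 30 + 20 = 180
  locker 3: 130 = 130
  locker 4: 110 = 110
  locker 5: 100 = 100
This matches the lower bound, so 5 is optimal.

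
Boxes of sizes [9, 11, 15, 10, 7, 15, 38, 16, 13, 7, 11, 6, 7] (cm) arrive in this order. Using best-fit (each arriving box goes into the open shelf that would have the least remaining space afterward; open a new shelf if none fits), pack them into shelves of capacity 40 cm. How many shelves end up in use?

5

  9 → shelf 1 (new)  [load 9/40]
  11 → shelf 1  [load 20/40]
  15 → shelf 1  [load 35/40]
  10 → shelf 2 (new)  [load 10/40]
  7 → shelf 2  [load 17/40]
  15 → shelf 2  [load 32/40]
  38 → shelf 3 (new)  [load 38/40]
  16 → shelf 4 (new)  [load 16/40]
  13 → shelf 4  [load 29/40]
  7 → shelf 2  [load 39/40]
  11 → shelf 4  [load 40/40]
  6 → shelf 5 (new)  [load 6/40]
  7 → shelf 5  [load 13/40]
5 shelves opened.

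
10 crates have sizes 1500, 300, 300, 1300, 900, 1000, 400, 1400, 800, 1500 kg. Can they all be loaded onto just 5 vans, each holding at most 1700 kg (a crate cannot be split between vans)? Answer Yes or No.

No

Total = 9400 kg; ⌈9400/1700⌉ = 6.
At least 6 vans are required, but only 5 are allowed.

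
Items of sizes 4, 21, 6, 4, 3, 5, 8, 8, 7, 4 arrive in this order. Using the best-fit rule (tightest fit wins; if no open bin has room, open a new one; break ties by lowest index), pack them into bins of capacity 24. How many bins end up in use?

3

  4 → bin 1 (new)  [load 4/24]
  21 → bin 2 (new)  [load 21/24]
  6 → bin 1  [load 10/24]
  4 → bin 1  [load 14/24]
  3 → bin 2  [load 24/24]
  5 → bin 1  [load 19/24]
  8 → bin 3 (new)  [load 8/24]
  8 → bin 3  [load 16/24]
  7 → bin 3  [load 23/24]
  4 → bin 1  [load 23/24]
3 bins opened.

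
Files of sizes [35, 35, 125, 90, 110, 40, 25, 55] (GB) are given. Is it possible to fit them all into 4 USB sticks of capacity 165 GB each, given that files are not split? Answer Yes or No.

A valid assignment using 4 USB sticks:
  USB stick 1: 125 + 40 = 165
  USB stick 2: 110 + 55 = 165
  USB stick 3: 90 + 35 + 35 = 160
  USB stick 4: 25 = 25
Every load is within 165 GB, so 4 USB sticks suffice.

Yes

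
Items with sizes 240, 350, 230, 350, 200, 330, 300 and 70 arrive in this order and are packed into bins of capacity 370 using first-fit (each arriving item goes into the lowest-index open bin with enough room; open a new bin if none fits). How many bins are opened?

7

  240 → bin 1 (new)  [load 240/370]
  350 → bin 2 (new)  [load 350/370]
  230 → bin 3 (new)  [load 230/370]
  350 → bin 4 (new)  [load 350/370]
  200 → bin 5 (new)  [load 200/370]
  330 → bin 6 (new)  [load 330/370]
  300 → bin 7 (new)  [load 300/370]
  70 → bin 1  [load 310/370]
7 bins opened.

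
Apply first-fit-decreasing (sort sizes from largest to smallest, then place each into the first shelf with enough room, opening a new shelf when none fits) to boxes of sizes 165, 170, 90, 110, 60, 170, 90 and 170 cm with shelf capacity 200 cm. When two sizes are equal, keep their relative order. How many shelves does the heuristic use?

6

Sorted descending: 170, 170, 170, 165, 110, 90, 90, 60.
  170 → shelf 1 (new)  [load 170/200]
  170 → shelf 2 (new)  [load 170/200]
  170 → shelf 3 (new)  [load 170/200]
  165 → shelf 4 (new)  [load 165/200]
  110 → shelf 5 (new)  [load 110/200]
  90 → shelf 5  [load 200/200]
  90 → shelf 6 (new)  [load 90/200]
  60 → shelf 6  [load 150/200]
6 shelves opened.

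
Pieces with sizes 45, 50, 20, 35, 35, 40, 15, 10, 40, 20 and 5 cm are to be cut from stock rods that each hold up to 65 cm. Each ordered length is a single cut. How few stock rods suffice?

6

Total = 50 + 45 + 40 + 40 + 35 + 35 + 20 + 20 + 15 + 10 + 5 = 315 cm.
Lower bound: ⌈315/65⌉ = 5 stock rods.
Also, 6 pieces each exceed 65/2 cm, and no two of those can share a stock rod, so at least 6 stock rods are needed.
A packing using 6 stock rods:
  stock rod 1: 50 + 15 = 65
  stock rod 2: 45 + 20 = 65
  stock rod 3: 40 + 20 + 5 = 65
  stock rod 4: 40 + 10 = 50
  stock rod 5: 35 = 35
  stock rod 6: 35 = 35
This matches the lower bound, so 6 is optimal.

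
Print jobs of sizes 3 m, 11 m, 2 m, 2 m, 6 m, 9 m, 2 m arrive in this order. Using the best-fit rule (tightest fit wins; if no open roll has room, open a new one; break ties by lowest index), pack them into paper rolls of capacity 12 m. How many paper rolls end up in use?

  3 → roll 1 (new)  [load 3/12]
  11 → roll 2 (new)  [load 11/12]
  2 → roll 1  [load 5/12]
  2 → roll 1  [load 7/12]
  6 → roll 3 (new)  [load 6/12]
  9 → roll 4 (new)  [load 9/12]
  2 → roll 4  [load 11/12]
4 paper rolls opened.

4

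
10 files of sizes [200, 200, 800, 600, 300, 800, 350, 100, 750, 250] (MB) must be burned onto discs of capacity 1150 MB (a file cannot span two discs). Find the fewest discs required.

Total = 800 + 800 + 750 + 600 + 350 + 300 + 250 + 200 + 200 + 100 = 4350 MB.
Lower bound: ⌈4350/1150⌉ = 4 discs.
A packing using 4 discs:
  disc 1: 800 + 350 = 1150
  disc 2: 800 + 300 = 1100
  disc 3: 750 + 250 + 100 = 1100
  disc 4: 600 + 200 + 200 = 1000
This matches the lower bound, so 4 is optimal.

4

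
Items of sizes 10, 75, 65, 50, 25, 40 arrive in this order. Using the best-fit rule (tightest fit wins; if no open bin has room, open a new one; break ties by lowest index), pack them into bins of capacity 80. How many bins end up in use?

  10 → bin 1 (new)  [load 10/80]
  75 → bin 2 (new)  [load 75/80]
  65 → bin 1  [load 75/80]
  50 → bin 3 (new)  [load 50/80]
  25 → bin 3  [load 75/80]
  40 → bin 4 (new)  [load 40/80]
4 bins opened.

4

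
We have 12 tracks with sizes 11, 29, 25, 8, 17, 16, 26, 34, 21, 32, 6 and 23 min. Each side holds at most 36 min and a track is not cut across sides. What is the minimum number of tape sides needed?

Total = 34 + 32 + 29 + 26 + 25 + 23 + 21 + 17 + 16 + 11 + 8 + 6 = 248 min.
Lower bound: ⌈248/36⌉ = 7 tape sides.
A packing using 8 tape sides:
  side 1: 34 = 34
  side 2: 32 = 32
  side 3: 29 + 6 = 35
  side 4: 26 + 8 = 34
  side 5: 25 + 11 = 36
  side 6: 23 = 23
  side 7: 21 = 21
  side 8: 17 + 16 = 33
No arrangement into 7 tape sides stays within capacity, so 8 is optimal.

8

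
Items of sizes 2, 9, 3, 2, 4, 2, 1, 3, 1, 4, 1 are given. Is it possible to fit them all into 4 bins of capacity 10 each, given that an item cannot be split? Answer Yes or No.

A valid assignment using 4 bins:
  bin 1: 9 + 1 = 10
  bin 2: 4 + 4 + 2 = 10
  bin 3: 3 + 3 + 2 + 2 = 10
  bin 4: 1 + 1 = 2
Every load is within 10, so 4 bins suffice.

Yes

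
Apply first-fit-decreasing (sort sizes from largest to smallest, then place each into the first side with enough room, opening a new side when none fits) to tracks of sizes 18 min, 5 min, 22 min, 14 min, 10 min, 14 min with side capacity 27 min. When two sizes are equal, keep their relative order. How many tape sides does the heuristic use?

4

Sorted descending: 22, 18, 14, 14, 10, 5.
  22 → side 1 (new)  [load 22/27]
  18 → side 2 (new)  [load 18/27]
  14 → side 3 (new)  [load 14/27]
  14 → side 4 (new)  [load 14/27]
  10 → side 3  [load 24/27]
  5 → side 1  [load 27/27]
4 tape sides opened.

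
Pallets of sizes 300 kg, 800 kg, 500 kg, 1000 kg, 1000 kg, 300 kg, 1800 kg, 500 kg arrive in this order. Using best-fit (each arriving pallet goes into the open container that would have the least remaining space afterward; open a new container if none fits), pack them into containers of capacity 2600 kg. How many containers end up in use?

3

  300 → container 1 (new)  [load 300/2600]
  800 → container 1  [load 1100/2600]
  500 → container 1  [load 1600/2600]
  1000 → container 1  [load 2600/2600]
  1000 → container 2 (new)  [load 1000/2600]
  300 → container 2  [load 1300/2600]
  1800 → container 3 (new)  [load 1800/2600]
  500 → container 3  [load 2300/2600]
3 containers opened.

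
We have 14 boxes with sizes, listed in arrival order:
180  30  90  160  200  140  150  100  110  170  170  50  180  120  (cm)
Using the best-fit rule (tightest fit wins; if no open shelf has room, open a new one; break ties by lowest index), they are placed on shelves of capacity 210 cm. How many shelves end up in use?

11

  180 → shelf 1 (new)  [load 180/210]
  30 → shelf 1  [load 210/210]
  90 → shelf 2 (new)  [load 90/210]
  160 → shelf 3 (new)  [load 160/210]
  200 → shelf 4 (new)  [load 200/210]
  140 → shelf 5 (new)  [load 140/210]
  150 → shelf 6 (new)  [load 150/210]
  100 → shelf 2  [load 190/210]
  110 → shelf 7 (new)  [load 110/210]
  170 → shelf 8 (new)  [load 170/210]
  170 → shelf 9 (new)  [load 170/210]
  50 → shelf 3  [load 210/210]
  180 → shelf 10 (new)  [load 180/210]
  120 → shelf 11 (new)  [load 120/210]
11 shelves opened.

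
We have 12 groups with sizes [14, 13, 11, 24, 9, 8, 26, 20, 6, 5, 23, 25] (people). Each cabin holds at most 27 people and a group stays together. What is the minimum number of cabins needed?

8

Total = 26 + 25 + 24 + 23 + 20 + 14 + 13 + 11 + 9 + 8 + 6 + 5 = 184 people.
Lower bound: ⌈184/27⌉ = 7 cabins.
A packing using 8 cabins:
  cabin 1: 26 = 26
  cabin 2: 25 = 25
  cabin 3: 24 = 24
  cabin 4: 23 = 23
  cabin 5: 20 + 6 = 26
  cabin 6: 14 + 13 = 27
  cabin 7: 11 + 9 + 5 = 25
  cabin 8: 8 = 8
No arrangement into 7 cabins stays within capacity, so 8 is optimal.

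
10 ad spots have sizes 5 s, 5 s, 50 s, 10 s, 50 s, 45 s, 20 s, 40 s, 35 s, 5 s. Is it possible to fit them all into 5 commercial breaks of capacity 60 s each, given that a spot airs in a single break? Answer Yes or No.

A valid assignment using 5 commercial breaks:
  break 1: 50 + 10 = 60
  break 2: 50 + 5 + 5 = 60
  break 3: 45 + 5 = 50
  break 4: 40 + 20 = 60
  break 5: 35 = 35
Every load is within 60 s, so 5 commercial breaks suffice.

Yes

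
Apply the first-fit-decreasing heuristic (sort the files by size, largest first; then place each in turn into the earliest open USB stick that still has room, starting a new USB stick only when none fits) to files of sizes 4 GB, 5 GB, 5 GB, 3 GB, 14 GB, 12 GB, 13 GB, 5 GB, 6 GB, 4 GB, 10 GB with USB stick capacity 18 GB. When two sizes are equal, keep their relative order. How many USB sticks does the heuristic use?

5

Sorted descending: 14, 13, 12, 10, 6, 5, 5, 5, 4, 4, 3.
  14 → USB stick 1 (new)  [load 14/18]
  13 → USB stick 2 (new)  [load 13/18]
  12 → USB stick 3 (new)  [load 12/18]
  10 → USB stick 4 (new)  [load 10/18]
  6 → USB stick 3  [load 18/18]
  5 → USB stick 2  [load 18/18]
  5 → USB stick 4  [load 15/18]
  5 → USB stick 5 (new)  [load 5/18]
  4 → USB stick 1  [load 18/18]
  4 → USB stick 5  [load 9/18]
  3 → USB stick 4  [load 18/18]
5 USB sticks opened.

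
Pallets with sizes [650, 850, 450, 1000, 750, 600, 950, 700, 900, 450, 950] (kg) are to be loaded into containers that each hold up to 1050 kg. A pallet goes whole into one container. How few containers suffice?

10

Total = 1000 + 950 + 950 + 900 + 850 + 750 + 700 + 650 + 600 + 450 + 450 = 8250 kg.
Lower bound: ⌈8250/1050⌉ = 8 containers.
Also, 9 pallets each exceed 525 kg, and no two of those can share a container, so at least 9 containers are needed.
A packing using 10 containers:
  container 1: 1000 = 1000
  container 2: 950 = 950
  container 3: 950 = 950
  container 4: 900 = 900
  container 5: 850 = 850
  container 6: 750 = 750
  container 7: 700 = 700
  container 8: 650 = 650
  container 9: 600 + 450 = 1050
  container 10: 450 = 450
No arrangement into 9 containers stays within capacity, so 10 is optimal.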